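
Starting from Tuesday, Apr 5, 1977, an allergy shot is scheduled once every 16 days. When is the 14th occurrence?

Oct 30, 1977

The 14th occurrence is 13 intervals after the first: 13 × 16 = 208 days after Apr 5, 1977.
Apr has 30 days — 25 days to the end of Apr leaves 183.
May has 31 days (152 left).
Jun has 30 days (122 left).
Jul has 31 days (91 left).
Aug has 31 days (60 left).
Sep has 30 days (30 left).
30 days into Oct → Oct 30, 1977.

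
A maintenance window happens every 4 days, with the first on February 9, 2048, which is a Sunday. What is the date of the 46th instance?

The 46th occurrence is 45 intervals after the first: 45 × 4 = 180 days after February 9, 2048.
February has 29 days — 20 days to the end of February leaves 160.
March has 31 days (129 left).
April has 30 days (99 left).
May has 31 days (68 left).
June has 30 days (38 left).
July has 31 days (7 left).
7 days into August → August 7, 2048.

August 7, 2048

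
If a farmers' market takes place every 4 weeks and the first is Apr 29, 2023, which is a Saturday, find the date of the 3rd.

The 3rd occurrence is 2 intervals after the first: 2 × 28 = 56 days after Apr 29, 2023.
Apr has 30 days — 1 day to the end of Apr leaves 55.
May has 31 days (24 left).
24 days into Jun → Jun 24, 2023.

Jun 24, 2023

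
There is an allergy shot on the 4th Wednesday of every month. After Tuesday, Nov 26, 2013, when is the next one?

Nov 2013 starts on a Friday; its first Wednesday is the 6th, so the 4th Wednesday is the 27th — Nov 27, 2013.
Nov 27, 2013 is after Nov 26, 2013, so that is the next one.

Nov 27, 2013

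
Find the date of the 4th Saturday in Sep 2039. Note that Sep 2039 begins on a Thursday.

Sep 2039 begins on a Thursday, so the first Saturday is Sep 3 (2 days later).
The 4th Saturday is 3 weeks later: 3 + 21 = 24.

Sep 24, 2039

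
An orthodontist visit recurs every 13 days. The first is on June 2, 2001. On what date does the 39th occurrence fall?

October 9, 2002

The 39th occurrence is 38 intervals after the first: 38 × 13 = 494 days after June 2, 2001.
June has 30 days — 28 days to the end of June leaves 466.
From end of June to end of 2001 is 184 days (282 left).
January has 31 days (251 left).
February has 28 days (223 left).
March has 31 days (192 left).
April has 30 days (162 left).
May has 31 days (131 left).
June has 30 days (101 left).
July has 31 days (70 left).
August has 31 days (39 left).
September has 30 days (9 left).
9 days into October → October 9, 2002.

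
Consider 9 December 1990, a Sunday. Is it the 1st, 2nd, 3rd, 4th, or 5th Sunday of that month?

Day 9 falls in week ⌈9/7⌉ of the month.
Days 1–7 hold the 1st Sunday, 8–14 the 2nd, 15–21 the 3rd, 22–28 the 4th, 29–31 the 5th.
9 is in the range for the 2nd.

2nd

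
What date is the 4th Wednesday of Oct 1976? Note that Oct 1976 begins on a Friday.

Oct 1976 begins on a Friday, so the first Wednesday is Oct 6 (5 days later).
The 4th Wednesday is 3 weeks later: 6 + 21 = 27.

Oct 27, 1976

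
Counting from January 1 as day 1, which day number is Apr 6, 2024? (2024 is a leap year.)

97

Days in months before Apr: 31 + 29 + 31 = 91.
Plus 6 days into Apr → day 97.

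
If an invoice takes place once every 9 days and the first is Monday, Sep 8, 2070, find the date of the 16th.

Jan 21, 2071

The 16th occurrence is 15 intervals after the first: 15 × 9 = 135 days after Sep 8, 2070.
Sep has 30 days — 22 days to the end of Sep leaves 113.
Oct has 31 days (82 left).
Nov has 30 days (52 left).
Dec has 31 days (21 left).
21 days into Jan → Jan 21, 2071.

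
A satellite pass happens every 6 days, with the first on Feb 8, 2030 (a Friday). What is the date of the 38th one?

The 38th occurrence is 37 intervals after the first: 37 × 6 = 222 days after Feb 8, 2030.
Feb has 28 days — 20 days to the end of Feb leaves 202.
Mar has 31 days (171 left).
Apr has 30 days (141 left).
May has 31 days (110 left).
Jun has 30 days (80 left).
Jul has 31 days (49 left).
Aug has 31 days (18 left).
18 days into Sep → Sep 18, 2030.

Sep 18, 2030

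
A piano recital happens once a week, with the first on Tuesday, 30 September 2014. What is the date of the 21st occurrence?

The 21st occurrence is 20 intervals after the first: 20 × 7 = 140 days after 30 September 2014.
September has 30 days — 0 days to the end of September leaves 140.
October has 31 days (109 left).
November has 30 days (79 left).
December has 31 days (48 left).
January has 31 days (17 left).
17 days into February → 17 February 2015.

17 February 2015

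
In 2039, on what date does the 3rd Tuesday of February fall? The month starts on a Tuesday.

2039-02-15

February 2039 begins on a Tuesday, so the first Tuesday is February 1.
The 3rd Tuesday is 2 weeks later: 1 + 14 = 15.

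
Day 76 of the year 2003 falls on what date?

Mar 17, 2003

Jan has 31 days (76 − 31 = 45 remain).
Feb has 28 days (45 − 28 = 17 remain).
17 into Mar → Mar 17.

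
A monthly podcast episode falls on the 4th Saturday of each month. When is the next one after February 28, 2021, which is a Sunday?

March 27, 2021

February 2021 starts on a Monday; its first Saturday is the 6th, so the 4th Saturday is the 27th — February 27, 2021.
That is not after February 28, 2021, so look at March 2021.
March 2021 starts on a Monday; its first Saturday is the 6th, so the 4th Saturday is the 27th — March 27, 2021.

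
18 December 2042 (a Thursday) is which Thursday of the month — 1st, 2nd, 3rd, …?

Day 18 falls in week ⌈18/7⌉ of the month.
Days 1–7 hold the 1st Thursday, 8–14 the 2nd, 15–21 the 3rd, 22–28 the 4th, 29–31 the 5th.
18 is in the range for the 3rd.

3rd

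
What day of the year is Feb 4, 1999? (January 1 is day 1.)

Days in months before Feb: 31 = 31.
Plus 4 days into Feb → day 35.

35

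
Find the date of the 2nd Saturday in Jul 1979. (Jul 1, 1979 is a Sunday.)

Jul 1979 begins on a Sunday, so the first Saturday is Jul 7 (6 days later).
The 2nd Saturday is 1 weeks later: 7 + 7 = 14.

Jul 14, 1979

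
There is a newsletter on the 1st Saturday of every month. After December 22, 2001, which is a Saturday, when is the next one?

December 2001 starts on a Saturday, so its 1st Saturday is December 1, 2001.
That is not after December 22, 2001, so look at January 2002.
January 2002 starts on a Tuesday, so its 1st Saturday is January 5, 2002 (4 days in).

January 5, 2002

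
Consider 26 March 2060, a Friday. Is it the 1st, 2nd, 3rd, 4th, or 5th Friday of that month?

Day 26 falls in week ⌈26/7⌉ of the month.
Days 1–7 hold the 1st Friday, 8–14 the 2nd, 15–21 the 3rd, 22–28 the 4th, 29–31 the 5th.
26 is in the range for the 4th.

4th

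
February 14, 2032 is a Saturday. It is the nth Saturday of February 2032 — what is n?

Day 14 falls in week ⌈14/7⌉ of the month.
Days 1–7 hold the 1st Saturday, 8–14 the 2nd, 15–21 the 3rd, 22–28 the 4th, 29–31 the 5th.
14 is in the range for the 2nd.

2nd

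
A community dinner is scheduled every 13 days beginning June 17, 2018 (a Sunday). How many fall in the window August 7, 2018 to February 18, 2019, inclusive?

Occurrences land 13·i days after June 17, 2018 for i = 0, 1, 2, …
August 7, 2018 is 51 days after the start; 51 ÷ 13 = 3 remainder 12; since the remainder is 12, round up to i = 4. First occurrence in the window: #5 on August 8, 2018 (4×13 = 52 days in).
February 18, 2019 is 246 days after the start; 246 ÷ 13 = 18 remainder 12. Last occurrence in the window: #19 on February 6, 2019.
Occurrences #5 through #19: 15 in total.

15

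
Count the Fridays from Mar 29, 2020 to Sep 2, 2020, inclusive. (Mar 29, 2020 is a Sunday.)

Mar 29, 2020 is a Sunday; the first Friday on or after it is Apr 3, 2020 (5 days later).
From Apr 3, 2020 to Sep 2, 2020: 27 + 31 + 30 + 31 + 31 + 2 = 152 days (rest of Apr, May, Jun, Jul, Aug, Sep).
152 ÷ 7 = 21 full weeks with remainder 5, so 21 more Fridays after the first → 22.

22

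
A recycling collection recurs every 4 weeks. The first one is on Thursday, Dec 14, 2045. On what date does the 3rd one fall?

The 3rd occurrence is 2 intervals after the first: 2 × 28 = 56 days after Dec 14, 2045.
Dec has 31 days — 17 days to the end of Dec leaves 39.
Jan has 31 days (8 left).
8 days into Feb → Feb 8, 2046.

Feb 8, 2046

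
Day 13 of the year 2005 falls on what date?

Jan 13, 2005

13 into Jan → Jan 13.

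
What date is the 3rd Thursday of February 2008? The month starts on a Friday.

2008-02-21

February 2008 begins on a Friday, so the first Thursday is February 7 (6 days later).
The 3rd Thursday is 2 weeks later: 7 + 14 = 21.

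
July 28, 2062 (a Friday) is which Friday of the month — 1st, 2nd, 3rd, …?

Day 28 falls in week ⌈28/7⌉ of the month.
Days 1–7 hold the 1st Friday, 8–14 the 2nd, 15–21 the 3rd, 22–28 the 4th, 29–31 the 5th.
28 is in the range for the 4th.

4th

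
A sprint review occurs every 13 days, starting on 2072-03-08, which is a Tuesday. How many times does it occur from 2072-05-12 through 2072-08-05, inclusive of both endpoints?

Occurrences land 13·i days after 2072-03-08 for i = 0, 1, 2, …
2072-05-12 is 65 days after the start; 65 ÷ 13 = 5 remainder 0. First occurrence in the window: #6 on 2072-05-12 (5×13 = 65 days in).
2072-08-05 is 150 days after the start; 150 ÷ 13 = 11 remainder 7. Last occurrence in the window: #12 on 2072-07-29.
Occurrences #6 through #12: 7 in total.

7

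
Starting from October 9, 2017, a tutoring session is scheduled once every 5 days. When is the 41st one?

April 27, 2018

The 41st occurrence is 40 intervals after the first: 40 × 5 = 200 days after October 9, 2017.
October has 31 days — 22 days to the end of October leaves 178.
November has 30 days (148 left).
December has 31 days (117 left).
January has 31 days (86 left).
February has 28 days (58 left).
March has 31 days (27 left).
27 days into April → April 27, 2018.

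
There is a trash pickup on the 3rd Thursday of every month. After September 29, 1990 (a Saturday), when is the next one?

October 18, 1990

September 1990 starts on a Saturday; its first Thursday is the 6th, so the 3rd Thursday is the 20th — September 20, 1990.
That is not after September 29, 1990, so look at October 1990.
October 1990 starts on a Monday; its first Thursday is the 4th, so the 3rd Thursday is the 18th — October 18, 1990.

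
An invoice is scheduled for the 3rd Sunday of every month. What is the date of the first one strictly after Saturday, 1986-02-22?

1986-03-16

February 1986 starts on a Saturday; its first Sunday is the 2nd, so the 3rd Sunday is the 16th — 1986-02-16.
That is not after 1986-02-22, so look at March 1986.
March 1986 starts on a Saturday; its first Sunday is the 2nd, so the 3rd Sunday is the 16th — 1986-03-16.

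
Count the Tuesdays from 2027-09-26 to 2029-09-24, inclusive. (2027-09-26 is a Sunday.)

104

2027-09-26 is a Sunday; the first Tuesday on or after it is 2027-09-28 (2 days later).
From 2027-09-28 to 2029-09-24: 94 + 366 + 267 = 727 days (rest of 2027, 2028, to 2029-09-24 in 2029).
727 ÷ 7 = 103 full weeks with remainder 6, so 103 more Tuesdays after the first → 104.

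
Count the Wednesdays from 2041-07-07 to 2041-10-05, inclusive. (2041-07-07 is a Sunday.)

13

2041-07-07 is a Sunday; the first Wednesday on or after it is 2041-07-10 (3 days later).
From 2041-07-10 to 2041-10-05: 21 + 31 + 30 + 5 = 87 days (rest of July, August, September, October).
87 ÷ 7 = 12 full weeks with remainder 3, so 12 more Wednesdays after the first → 13.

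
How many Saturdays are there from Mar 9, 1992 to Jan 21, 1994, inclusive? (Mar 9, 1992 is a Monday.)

Mar 9, 1992 is a Monday; the first Saturday on or after it is Mar 14, 1992 (5 days later).
From Mar 14, 1992 to Jan 21, 1994: 292 + 365 + 21 = 678 days (rest of 1992, 1993, to Jan 21, 1994 in 1994).
678 ÷ 7 = 96 full weeks with remainder 6, so 96 more Saturdays after the first → 97.

97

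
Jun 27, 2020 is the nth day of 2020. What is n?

179

Days in months before Jun: 31 + 29 + 31 + 30 + 31 = 152.
Plus 27 days into Jun → day 179.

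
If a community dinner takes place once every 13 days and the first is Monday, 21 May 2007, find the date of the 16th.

2 December 2007

The 16th occurrence is 15 intervals after the first: 15 × 13 = 195 days after 21 May 2007.
May has 31 days — 10 days to the end of May leaves 185.
June has 30 days (155 left).
July has 31 days (124 left).
August has 31 days (93 left).
September has 30 days (63 left).
October has 31 days (32 left).
November has 30 days (2 left).
2 days into December → 2 December 2007.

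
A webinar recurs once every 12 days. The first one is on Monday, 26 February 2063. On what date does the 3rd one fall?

22 March 2063

The 3rd occurrence is 2 intervals after the first: 2 × 12 = 24 days after 26 February 2063.
February has 28 days — 2 days to the end of February leaves 22.
22 days into March → 22 March 2063.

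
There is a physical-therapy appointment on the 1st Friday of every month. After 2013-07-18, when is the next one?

July 2013 starts on a Monday, so its 1st Friday is 2013-07-05 (4 days in).
That is not after 2013-07-18, so look at August 2013.
August 2013 starts on a Thursday, so its 1st Friday is 2013-08-02 (1 day in).

2013-08-02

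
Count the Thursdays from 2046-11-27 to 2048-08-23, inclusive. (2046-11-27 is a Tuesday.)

91

2046-11-27 is a Tuesday; the first Thursday on or after it is 2046-11-29 (2 days later).
From 2046-11-29 to 2048-08-23: 32 + 365 + 236 = 633 days (rest of 2046, 2047, to 2048-08-23 in 2048).
633 ÷ 7 = 90 full weeks with remainder 3, so 90 more Thursdays after the first → 91.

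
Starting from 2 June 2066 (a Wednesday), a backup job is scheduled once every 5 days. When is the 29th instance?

The 29th occurrence is 28 intervals after the first: 28 × 5 = 140 days after 2 June 2066.
June has 30 days — 28 days to the end of June leaves 112.
July has 31 days (81 left).
August has 31 days (50 left).
September has 30 days (20 left).
20 days into October → 20 October 2066.

20 October 2066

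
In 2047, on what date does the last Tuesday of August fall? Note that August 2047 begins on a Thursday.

27 August 2047

August 2047 begins on a Thursday, so the first Tuesday is August 6 (5 days later).
August 2047 has 31 days. Adding weeks: 6, 13, 20, 27 — the last one ≤ 31 is the 27th.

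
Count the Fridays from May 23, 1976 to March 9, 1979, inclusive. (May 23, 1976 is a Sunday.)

146

May 23, 1976 is a Sunday; the first Friday on or after it is May 28, 1976 (5 days later).
From May 28, 1976 to March 9, 1979: 217 + 365 + 365 + 68 = 1015 days (rest of 1976, 1977, 1978, to March 9, 1979 in 1979).
1015 ÷ 7 = 145 full weeks with remainder 0, so 145 more Fridays after the first → 146.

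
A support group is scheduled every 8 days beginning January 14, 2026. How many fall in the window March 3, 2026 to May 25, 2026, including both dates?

Occurrences land 8·i days after January 14, 2026 for i = 0, 1, 2, …
March 3, 2026 is 48 days after the start; 48 ÷ 8 = 6 remainder 0. First occurrence in the window: #7 on March 3, 2026 (6×8 = 48 days in).
May 25, 2026 is 131 days after the start; 131 ÷ 8 = 16 remainder 3. Last occurrence in the window: #17 on May 22, 2026.
Occurrences #7 through #17: 11 in total.

11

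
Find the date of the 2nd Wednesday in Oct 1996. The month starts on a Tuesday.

Oct 9, 1996

Oct 1996 begins on a Tuesday, so the first Wednesday is Oct 2 (1 day later).
The 2nd Wednesday is 1 weeks later: 2 + 7 = 9.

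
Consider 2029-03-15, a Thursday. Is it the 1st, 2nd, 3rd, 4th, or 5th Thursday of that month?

3rd

Day 15 falls in week ⌈15/7⌉ of the month.
Days 1–7 hold the 1st Thursday, 8–14 the 2nd, 15–21 the 3rd, 22–28 the 4th, 29–31 the 5th.
15 is in the range for the 3rd.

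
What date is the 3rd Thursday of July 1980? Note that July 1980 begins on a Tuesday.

July 17, 1980

July 1980 begins on a Tuesday, so the first Thursday is July 3 (2 days later).
The 3rd Thursday is 2 weeks later: 3 + 14 = 17.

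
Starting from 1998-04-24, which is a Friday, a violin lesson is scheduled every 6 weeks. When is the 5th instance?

1998-10-09

The 5th occurrence is 4 intervals after the first: 4 × 42 = 168 days after 1998-04-24.
April has 30 days — 6 days to the end of April leaves 162.
May has 31 days (131 left).
June has 30 days (101 left).
July has 31 days (70 left).
August has 31 days (39 left).
September has 30 days (9 left).
9 days into October → 1998-10-09.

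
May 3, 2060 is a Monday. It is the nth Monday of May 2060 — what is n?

1st

Day 3 falls in week ⌈3/7⌉ of the month.
Days 1–7 hold the 1st Monday, 8–14 the 2nd, 15–21 the 3rd, 22–28 the 4th, 29–31 the 5th.
3 is in the range for the 1st.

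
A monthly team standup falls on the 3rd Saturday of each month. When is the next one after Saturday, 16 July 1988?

20 August 1988

July 1988 starts on a Friday; its first Saturday is the 2nd, so the 3rd Saturday is the 16th — 16 July 1988.
That is not after 16 July 1988, so look at August 1988.
August 1988 starts on a Monday; its first Saturday is the 6th, so the 3rd Saturday is the 20th — 20 August 1988.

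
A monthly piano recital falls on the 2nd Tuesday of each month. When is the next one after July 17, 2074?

August 14, 2074

July 2074 starts on a Sunday; its first Tuesday is the 3rd, so the 2nd Tuesday is the 10th — July 10, 2074.
That is not after July 17, 2074, so look at August 2074.
August 2074 starts on a Wednesday; its first Tuesday is the 7th, so the 2nd Tuesday is the 14th — August 14, 2074.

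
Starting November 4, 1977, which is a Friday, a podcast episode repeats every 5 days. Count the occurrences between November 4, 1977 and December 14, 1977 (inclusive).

Occurrences land 5·i days after November 4, 1977 for i = 0, 1, 2, …
The window opens on the start date, so the first occurrence inside is #1 on November 4, 1977.
December 14, 1977 is 40 days after the start; 40 ÷ 5 = 8 remainder 0. Last occurrence in the window: #9 on December 14, 1977.
Occurrences #1 through #9: 9 in total.

9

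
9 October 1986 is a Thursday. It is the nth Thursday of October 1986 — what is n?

Day 9 falls in week ⌈9/7⌉ of the month.
Days 1–7 hold the 1st Thursday, 8–14 the 2nd, 15–21 the 3rd, 22–28 the 4th, 29–31 the 5th.
9 is in the range for the 2nd.

2nd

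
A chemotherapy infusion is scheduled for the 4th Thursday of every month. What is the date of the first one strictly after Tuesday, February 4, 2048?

February 27, 2048

February 2048 starts on a Saturday; its first Thursday is the 6th, so the 4th Thursday is the 27th — February 27, 2048.
February 27, 2048 is after February 4, 2048, so that is the next one.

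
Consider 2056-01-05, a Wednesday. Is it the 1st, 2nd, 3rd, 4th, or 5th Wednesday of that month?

1st

Day 5 falls in week ⌈5/7⌉ of the month.
Days 1–7 hold the 1st Wednesday, 8–14 the 2nd, 15–21 the 3rd, 22–28 the 4th, 29–31 the 5th.
5 is in the range for the 1st.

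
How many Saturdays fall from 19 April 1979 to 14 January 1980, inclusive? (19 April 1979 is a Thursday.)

19 April 1979 is a Thursday; the first Saturday on or after it is 21 April 1979 (2 days later).
From 21 April 1979 to 14 January 1980: 9 + 31 + 30 + 31 + 31 + 30 + 31 + 30 + 31 + 14 = 268 days (rest of April, May, June, July, August, September, October, November, December, January).
268 ÷ 7 = 38 full weeks with remainder 2, so 38 more Saturdays after the first → 39.

39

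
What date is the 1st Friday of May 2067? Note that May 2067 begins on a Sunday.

May 2067 begins on a Sunday, so the first Friday is May 6 (5 days later).

6 May 2067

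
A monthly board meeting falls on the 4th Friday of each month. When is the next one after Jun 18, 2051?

Jun 2051 starts on a Thursday; its first Friday is the 2nd, so the 4th Friday is the 23rd — Jun 23, 2051.
Jun 23, 2051 is after Jun 18, 2051, so that is the next one.

Jun 23, 2051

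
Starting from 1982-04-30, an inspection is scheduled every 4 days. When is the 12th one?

The 12th occurrence is 11 intervals after the first: 11 × 4 = 44 days after 1982-04-30.
April has 30 days — 0 days to the end of April leaves 44.
May has 31 days (13 left).
13 days into June → 1982-06-13.

1982-06-13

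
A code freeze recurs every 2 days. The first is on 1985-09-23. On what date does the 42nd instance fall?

1985-12-14

The 42nd occurrence is 41 intervals after the first: 41 × 2 = 82 days after 1985-09-23.
September has 30 days — 7 days to the end of September leaves 75.
October has 31 days (44 left).
November has 30 days (14 left).
14 days into December → 1985-12-14.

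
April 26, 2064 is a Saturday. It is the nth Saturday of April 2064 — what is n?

4th

Day 26 falls in week ⌈26/7⌉ of the month.
Days 1–7 hold the 1st Saturday, 8–14 the 2nd, 15–21 the 3rd, 22–28 the 4th, 29–31 the 5th.
26 is in the range for the 4th.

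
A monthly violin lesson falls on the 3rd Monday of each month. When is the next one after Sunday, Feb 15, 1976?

Feb 1976 starts on a Sunday; its first Monday is the 2nd, so the 3rd Monday is the 16th — Feb 16, 1976.
Feb 16, 1976 is after Feb 15, 1976, so that is the next one.

Feb 16, 1976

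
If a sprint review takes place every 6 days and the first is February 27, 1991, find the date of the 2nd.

March 5, 1991

The 2nd occurrence is 1 interval after the first: 1 × 6 = 6 days after February 27, 1991.
February has 28 days — 1 day to the end of February leaves 5.
5 days into March → March 5, 1991.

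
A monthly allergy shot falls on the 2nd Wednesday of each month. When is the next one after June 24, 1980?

June 1980 starts on a Sunday; its first Wednesday is the 4th, so the 2nd Wednesday is the 11th — June 11, 1980.
That is not after June 24, 1980, so look at July 1980.
July 1980 starts on a Tuesday; its first Wednesday is the 2nd, so the 2nd Wednesday is the 9th — July 9, 1980.

July 9, 1980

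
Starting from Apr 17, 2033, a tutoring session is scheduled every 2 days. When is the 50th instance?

Jul 24, 2033

The 50th occurrence is 49 intervals after the first: 49 × 2 = 98 days after Apr 17, 2033.
Apr has 30 days — 13 days to the end of Apr leaves 85.
May has 31 days (54 left).
Jun has 30 days (24 left).
24 days into Jul → Jul 24, 2033.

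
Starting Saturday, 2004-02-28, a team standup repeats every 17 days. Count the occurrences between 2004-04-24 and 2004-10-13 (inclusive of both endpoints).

10

Occurrences land 17·i days after 2004-02-28 for i = 0, 1, 2, …
2004-04-24 is 56 days after the start; 56 ÷ 17 = 3 remainder 5; since the remainder is 5, round up to i = 4. First occurrence in the window: #5 on 2004-05-06 (4×17 = 68 days in).
2004-10-13 is 228 days after the start; 228 ÷ 17 = 13 remainder 7. Last occurrence in the window: #14 on 2004-10-06.
Occurrences #5 through #14: 10 in total.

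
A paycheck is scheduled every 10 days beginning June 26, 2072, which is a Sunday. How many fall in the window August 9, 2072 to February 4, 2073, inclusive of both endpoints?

Occurrences land 10·i days after June 26, 2072 for i = 0, 1, 2, …
August 9, 2072 is 44 days after the start; 44 ÷ 10 = 4 remainder 4; since the remainder is 4, round up to i = 5. First occurrence in the window: #6 on August 15, 2072 (5×10 = 50 days in).
February 4, 2073 is 223 days after the start; 223 ÷ 10 = 22 remainder 3. Last occurrence in the window: #23 on February 1, 2073.
Occurrences #6 through #23: 18 in total.

18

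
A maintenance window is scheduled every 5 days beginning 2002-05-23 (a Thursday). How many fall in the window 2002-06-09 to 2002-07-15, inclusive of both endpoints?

Occurrences land 5·i days after 2002-05-23 for i = 0, 1, 2, …
2002-06-09 is 17 days after the start; 17 ÷ 5 = 3 remainder 2; since the remainder is 2, round up to i = 4. First occurrence in the window: #5 on 2002-06-12 (4×5 = 20 days in).
2002-07-15 is 53 days after the start; 53 ÷ 5 = 10 remainder 3. Last occurrence in the window: #11 on 2002-07-12.
Occurrences #5 through #11: 7 in total.

7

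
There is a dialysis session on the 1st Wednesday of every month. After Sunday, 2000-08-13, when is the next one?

2000-09-06

August 2000 starts on a Tuesday, so its 1st Wednesday is 2000-08-02 (1 day in).
That is not after 2000-08-13, so look at September 2000.
September 2000 starts on a Friday, so its 1st Wednesday is 2000-09-06 (5 days in).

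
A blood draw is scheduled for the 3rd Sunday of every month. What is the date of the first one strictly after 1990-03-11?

1990-03-18

March 1990 starts on a Thursday; its first Sunday is the 4th, so the 3rd Sunday is the 18th — 1990-03-18.
1990-03-18 is after 1990-03-11, so that is the next one.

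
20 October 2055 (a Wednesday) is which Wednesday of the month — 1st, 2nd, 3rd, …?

Day 20 falls in week ⌈20/7⌉ of the month.
Days 1–7 hold the 1st Wednesday, 8–14 the 2nd, 15–21 the 3rd, 22–28 the 4th, 29–31 the 5th.
20 is in the range for the 3rd.

3rd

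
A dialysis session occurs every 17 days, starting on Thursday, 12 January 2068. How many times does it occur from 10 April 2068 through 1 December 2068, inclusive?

14

Occurrences land 17·i days after 12 January 2068 for i = 0, 1, 2, …
10 April 2068 is 89 days after the start; 89 ÷ 17 = 5 remainder 4; since the remainder is 4, round up to i = 6. First occurrence in the window: #7 on 23 April 2068 (6×17 = 102 days in).
1 December 2068 is 324 days after the start; 324 ÷ 17 = 19 remainder 1. Last occurrence in the window: #20 on 30 November 2068.
Occurrences #7 through #20: 14 in total.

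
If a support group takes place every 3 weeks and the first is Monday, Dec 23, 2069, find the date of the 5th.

The 5th occurrence is 4 intervals after the first: 4 × 21 = 84 days after Dec 23, 2069.
Dec has 31 days — 8 days to the end of Dec leaves 76.
Jan has 31 days (45 left).
Feb has 28 days (17 left).
17 days into Mar → Mar 17, 2070.

Mar 17, 2070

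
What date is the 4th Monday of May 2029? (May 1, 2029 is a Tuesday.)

May 2029 begins on a Tuesday, so the first Monday is May 7 (6 days later).
The 4th Monday is 3 weeks later: 7 + 21 = 28.

28 May 2029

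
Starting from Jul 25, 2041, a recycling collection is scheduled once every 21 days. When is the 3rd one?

The 3rd occurrence is 2 intervals after the first: 2 × 21 = 42 days after Jul 25, 2041.
Jul has 31 days — 6 days to the end of Jul leaves 36.
Aug has 31 days (5 left).
5 days into Sep → Sep 5, 2041.

Sep 5, 2041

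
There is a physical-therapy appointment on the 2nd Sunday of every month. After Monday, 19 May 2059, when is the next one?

May 2059 starts on a Thursday; its first Sunday is the 4th, so the 2nd Sunday is the 11th — 11 May 2059.
That is not after 19 May 2059, so look at June 2059.
June 2059 starts on a Sunday; its first Sunday is the 1st, so the 2nd Sunday is the 8th — 8 June 2059.

8 June 2059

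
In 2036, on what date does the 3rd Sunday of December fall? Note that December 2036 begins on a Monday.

December 2036 begins on a Monday, so the first Sunday is December 7 (6 days later).
The 3rd Sunday is 2 weeks later: 7 + 14 = 21.

2036-12-21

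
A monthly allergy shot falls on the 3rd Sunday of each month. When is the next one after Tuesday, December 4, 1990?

December 1990 starts on a Saturday; its first Sunday is the 2nd, so the 3rd Sunday is the 16th — December 16, 1990.
December 16, 1990 is after December 4, 1990, so that is the next one.

December 16, 1990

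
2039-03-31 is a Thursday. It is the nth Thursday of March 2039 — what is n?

Day 31 falls in week ⌈31/7⌉ of the month.
Days 1–7 hold the 1st Thursday, 8–14 the 2nd, 15–21 the 3rd, 22–28 the 4th, 29–31 the 5th.
31 is in the range for the 5th.

5th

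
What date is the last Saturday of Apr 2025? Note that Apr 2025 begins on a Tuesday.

Apr 26, 2025

Apr 2025 begins on a Tuesday, so the first Saturday is Apr 5 (4 days later).
Apr 2025 has 30 days. Adding weeks: 5, 12, 19, 26 — the last one ≤ 30 is the 26th.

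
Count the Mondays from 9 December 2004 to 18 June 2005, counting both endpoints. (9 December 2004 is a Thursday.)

27

9 December 2004 is a Thursday; the first Monday on or after it is 13 December 2004 (4 days later).
From 13 December 2004 to 18 June 2005: 18 + 31 + 28 + 31 + 30 + 31 + 18 = 187 days (rest of December, January, February, March, April, May, June).
187 ÷ 7 = 26 full weeks with remainder 5, so 26 more Mondays after the first → 27.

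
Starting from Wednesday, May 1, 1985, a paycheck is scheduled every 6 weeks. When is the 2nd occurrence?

June 12, 1985

The 2nd occurrence is 1 interval after the first: 1 × 42 = 42 days after May 1, 1985.
May has 31 days — 30 days to the end of May leaves 12.
12 days into June → June 12, 1985.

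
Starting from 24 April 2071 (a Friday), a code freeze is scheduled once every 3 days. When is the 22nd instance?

26 June 2071

The 22nd occurrence is 21 intervals after the first: 21 × 3 = 63 days after 24 April 2071.
April has 30 days — 6 days to the end of April leaves 57.
May has 31 days (26 left).
26 days into June → 26 June 2071.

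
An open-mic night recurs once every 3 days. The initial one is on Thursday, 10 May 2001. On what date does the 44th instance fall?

The 44th occurrence is 43 intervals after the first: 43 × 3 = 129 days after 10 May 2001.
May has 31 days — 21 days to the end of May leaves 108.
June has 30 days (78 left).
July has 31 days (47 left).
August has 31 days (16 left).
16 days into September → 16 September 2001.

16 September 2001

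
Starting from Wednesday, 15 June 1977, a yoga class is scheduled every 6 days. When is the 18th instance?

The 18th occurrence is 17 intervals after the first: 17 × 6 = 102 days after 15 June 1977.
June has 30 days — 15 days to the end of June leaves 87.
July has 31 days (56 left).
August has 31 days (25 left).
25 days into September → 25 September 1977.

25 September 1977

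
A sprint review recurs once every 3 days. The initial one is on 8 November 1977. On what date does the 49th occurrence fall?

The 49th occurrence is 48 intervals after the first: 48 × 3 = 144 days after 8 November 1977.
November has 30 days — 22 days to the end of November leaves 122.
December has 31 days (91 left).
January has 31 days (60 left).
February has 28 days (32 left).
March has 31 days (1 left).
1 day into April → 1 April 1978.

1 April 1978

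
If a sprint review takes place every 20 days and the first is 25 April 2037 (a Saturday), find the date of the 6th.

The 6th occurrence is 5 intervals after the first: 5 × 20 = 100 days after 25 April 2037.
April has 30 days — 5 days to the end of April leaves 95.
May has 31 days (64 left).
June has 30 days (34 left).
July has 31 days (3 left).
3 days into August → 3 August 2037.

3 August 2037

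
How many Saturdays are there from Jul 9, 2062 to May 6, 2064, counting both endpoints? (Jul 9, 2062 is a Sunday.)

95

Jul 9, 2062 is a Sunday; the first Saturday on or after it is Jul 15, 2062 (6 days later).
From Jul 15, 2062 to May 6, 2064: 169 + 365 + 127 = 661 days (rest of 2062, 2063, to May 6, 2064 in 2064).
661 ÷ 7 = 94 full weeks with remainder 3, so 94 more Saturdays after the first → 95.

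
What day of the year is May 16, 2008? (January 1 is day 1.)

Days in months before May: 31 + 29 + 31 + 30 = 121.
Plus 16 days into May → day 137.

137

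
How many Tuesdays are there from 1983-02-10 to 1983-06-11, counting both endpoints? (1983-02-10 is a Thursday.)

1983-02-10 is a Thursday; the first Tuesday on or after it is 1983-02-15 (5 days later).
From 1983-02-15 to 1983-06-11: 13 + 31 + 30 + 31 + 11 = 116 days (rest of February, March, April, May, June).
116 ÷ 7 = 16 full weeks with remainder 4, so 16 more Tuesdays after the first → 17.

17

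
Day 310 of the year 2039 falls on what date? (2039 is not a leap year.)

Jan has 31 days (310 − 31 = 279 remain).
Feb has 28 days (279 − 28 = 251 remain).
Mar has 31 days (251 − 31 = 220 remain).
Apr has 30 days (220 − 30 = 190 remain).
May has 31 days (190 − 31 = 159 remain).
Jun has 30 days (159 − 30 = 129 remain).
Jul has 31 days (129 − 31 = 98 remain).
Aug has 31 days (98 − 31 = 67 remain).
Sep has 30 days (67 − 30 = 37 remain).
Oct has 31 days (37 − 31 = 6 remain).
6 into Nov → Nov 6.

Nov 6, 2039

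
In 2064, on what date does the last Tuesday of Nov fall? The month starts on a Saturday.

Nov 25, 2064

Nov 2064 begins on a Saturday, so the first Tuesday is Nov 4 (3 days later).
Nov 2064 has 30 days. Adding weeks: 4, 11, 18, 25 — the last one ≤ 30 is the 25th.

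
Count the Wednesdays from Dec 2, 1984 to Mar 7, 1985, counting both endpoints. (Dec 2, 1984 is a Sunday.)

Dec 2, 1984 is a Sunday; the first Wednesday on or after it is Dec 5, 1984 (3 days later).
From Dec 5, 1984 to Mar 7, 1985: 26 + 31 + 28 + 7 = 92 days (rest of Dec, Jan, Feb, Mar).
92 ÷ 7 = 13 full weeks with remainder 1, so 13 more Wednesdays after the first → 14.

14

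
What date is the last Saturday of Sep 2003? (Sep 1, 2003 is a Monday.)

Sep 2003 begins on a Monday, so the first Saturday is Sep 6 (5 days later).
Sep 2003 has 30 days. Adding weeks: 6, 13, 20, 27 — the last one ≤ 30 is the 27th.

Sep 27, 2003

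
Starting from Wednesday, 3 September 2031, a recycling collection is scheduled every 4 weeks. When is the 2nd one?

The 2nd occurrence is 1 interval after the first: 1 × 28 = 28 days after 3 September 2031.
September has 30 days — 27 days to the end of September leaves 1.
1 day into October → 1 October 2031.

1 October 2031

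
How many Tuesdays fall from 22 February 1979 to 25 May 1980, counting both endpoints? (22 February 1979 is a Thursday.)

65

22 February 1979 is a Thursday; the first Tuesday on or after it is 27 February 1979 (5 days later).
From 27 February 1979 to 25 May 1980: 307 + 146 = 453 days (rest of 1979, to 25 May 1980 in 1980).
453 ÷ 7 = 64 full weeks with remainder 5, so 64 more Tuesdays after the first → 65.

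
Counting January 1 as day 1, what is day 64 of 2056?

January has 31 days (64 − 31 = 33 remain).
February has 29 days (33 − 29 = 4 remain).
4 into March → March 4.

March 4, 2056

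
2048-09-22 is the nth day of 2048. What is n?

Days in months before September: 31 + 29 + 31 + 30 + 31 + 30 + 31 + 31 = 244.
Plus 22 days into September → day 266.

266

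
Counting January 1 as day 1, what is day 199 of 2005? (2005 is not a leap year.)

January has 31 days (199 − 31 = 168 remain).
February has 28 days (168 − 28 = 140 remain).
March has 31 days (140 − 31 = 109 remain).
April has 30 days (109 − 30 = 79 remain).
May has 31 days (79 − 31 = 48 remain).
June has 30 days (48 − 30 = 18 remain).
18 into July → July 18.

2005-07-18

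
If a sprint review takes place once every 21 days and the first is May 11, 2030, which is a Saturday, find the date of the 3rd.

Jun 22, 2030

The 3rd occurrence is 2 intervals after the first: 2 × 21 = 42 days after May 11, 2030.
May has 31 days — 20 days to the end of May leaves 22.
22 days into Jun → Jun 22, 2030.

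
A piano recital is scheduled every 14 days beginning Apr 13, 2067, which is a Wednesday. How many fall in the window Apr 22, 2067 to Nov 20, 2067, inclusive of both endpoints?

15

Occurrences land 14·i days after Apr 13, 2067 for i = 0, 1, 2, …
Apr 22, 2067 is 9 days after the start; 9 ÷ 14 = 0 remainder 9; since the remainder is 9, round up to i = 1. First occurrence in the window: #2 on Apr 27, 2067 (1×14 = 14 days in).
Nov 20, 2067 is 221 days after the start; 221 ÷ 14 = 15 remainder 11. Last occurrence in the window: #16 on Nov 9, 2067.
Occurrences #2 through #16: 15 in total.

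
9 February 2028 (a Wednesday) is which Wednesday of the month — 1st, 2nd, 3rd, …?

2nd

Day 9 falls in week ⌈9/7⌉ of the month.
Days 1–7 hold the 1st Wednesday, 8–14 the 2nd, 15–21 the 3rd, 22–28 the 4th, 29–31 the 5th.
9 is in the range for the 2nd.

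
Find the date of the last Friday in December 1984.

December 1984 begins on a Saturday, so the first Friday is December 7 (6 days later).
December 1984 has 31 days. Adding weeks: 7, 14, 21, 28 — the last one ≤ 31 is the 28th.

1984-12-28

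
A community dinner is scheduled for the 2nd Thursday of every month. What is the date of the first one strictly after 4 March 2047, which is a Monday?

March 2047 starts on a Friday; its first Thursday is the 7th, so the 2nd Thursday is the 14th — 14 March 2047.
14 March 2047 is after 4 March 2047, so that is the next one.

14 March 2047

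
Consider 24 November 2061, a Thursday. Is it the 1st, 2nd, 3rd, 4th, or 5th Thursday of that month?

Day 24 falls in week ⌈24/7⌉ of the month.
Days 1–7 hold the 1st Thursday, 8–14 the 2nd, 15–21 the 3rd, 22–28 the 4th, 29–31 the 5th.
24 is in the range for the 4th.

4th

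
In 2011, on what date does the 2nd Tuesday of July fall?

2011-07-12

The first Tuesday of July 2011 is July 5.
The 2nd Tuesday is 1 weeks later: 5 + 7 = 12.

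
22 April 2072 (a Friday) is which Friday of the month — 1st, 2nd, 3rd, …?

4th

Day 22 falls in week ⌈22/7⌉ of the month.
Days 1–7 hold the 1st Friday, 8–14 the 2nd, 15–21 the 3rd, 22–28 the 4th, 29–31 the 5th.
22 is in the range for the 4th.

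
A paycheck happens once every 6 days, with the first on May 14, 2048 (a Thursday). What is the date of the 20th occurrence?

Sep 5, 2048

The 20th occurrence is 19 intervals after the first: 19 × 6 = 114 days after May 14, 2048.
May has 31 days — 17 days to the end of May leaves 97.
Jun has 30 days (67 left).
Jul has 31 days (36 left).
Aug has 31 days (5 left).
5 days into Sep → Sep 5, 2048.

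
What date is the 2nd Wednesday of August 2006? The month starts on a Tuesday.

August 9, 2006

August 2006 begins on a Tuesday, so the first Wednesday is August 2 (1 day later).
The 2nd Wednesday is 1 weeks later: 2 + 7 = 9.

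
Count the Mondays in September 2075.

1 September 2075 is a Sunday; the first Monday on or after it is 2 September 2075 (1 day later).
From 2 September 2075 to 30 September 2075 is 30 − 2 = 28 days.
28 ÷ 7 = 4 full weeks with remainder 0, so 4 more Mondays after the first → 5.

5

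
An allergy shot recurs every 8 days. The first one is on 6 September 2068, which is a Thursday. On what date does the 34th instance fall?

The 34th occurrence is 33 intervals after the first: 33 × 8 = 264 days after 6 September 2068.
September has 30 days — 24 days to the end of September leaves 240.
October has 31 days (209 left).
November has 30 days (179 left).
December has 31 days (148 left).
January has 31 days (117 left).
February has 28 days (89 left).
March has 31 days (58 left).
April has 30 days (28 left).
28 days into May → 28 May 2069.

28 May 2069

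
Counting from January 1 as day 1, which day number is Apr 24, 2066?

Days in months before Apr: 31 + 28 + 31 = 90.
Plus 24 days into Apr → day 114.

114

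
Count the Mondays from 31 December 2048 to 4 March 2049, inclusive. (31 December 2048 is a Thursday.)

9

31 December 2048 is a Thursday; the first Monday on or after it is 4 January 2049 (4 days later).
From 4 January 2049 to 4 March 2049: 27 + 28 + 4 = 59 days (rest of January, February, March).
59 ÷ 7 = 8 full weeks with remainder 3, so 8 more Mondays after the first → 9.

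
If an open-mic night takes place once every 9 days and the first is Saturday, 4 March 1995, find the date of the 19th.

13 August 1995

The 19th occurrence is 18 intervals after the first: 18 × 9 = 162 days after 4 March 1995.
March has 31 days — 27 days to the end of March leaves 135.
April has 30 days (105 left).
May has 31 days (74 left).
June has 30 days (44 left).
July has 31 days (13 left).
13 days into August → 13 August 1995.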